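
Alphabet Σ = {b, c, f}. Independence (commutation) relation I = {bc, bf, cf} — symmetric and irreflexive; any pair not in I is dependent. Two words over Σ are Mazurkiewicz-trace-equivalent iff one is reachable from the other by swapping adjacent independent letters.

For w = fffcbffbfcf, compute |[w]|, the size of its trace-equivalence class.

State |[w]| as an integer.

0(f) covers ∅
1(f) covers 0:f
2(f) covers 1:f
3(c) covers ∅
4(b) covers ∅
5(f) covers 2:f
6(f) covers 5:f
7(b) covers 4:b
8(f) covers 6:f
9(c) covers 3:c
10(f) covers 8:f
floor of heap: 0:f, 3:c, 4:b
completions by unplaced set U, small U first (add the entries for U minus each lowest piece of U):
  |U|=1: {7}:1  {9}:1  {10}:1
  |U|=2: {3,9}:1  {4,7}:1  {7,9}:2  {7,10}:2  {8,10}:1  {9,10}:2
  |U|=3: {3,7,9}:3  {3,9,10}:3  {4,7,9}:3  {4,7,10}:3  {6,8,10}:1  {7,8,10}:3  {7,9,10}:6  {8,9,10}:3
  |U|=4: {3,4,7,9}:6  {3,7,9,10}:12  {3,8,9,10}:6  {4,7,8,10}:6  {4,7,9,10}:12  {5,6,8,10}:1  {6,7,8,10}:4  {6,8,9,10}:4  {7,8,9,10}:12
  |U|=5: {2,5,6,8,10}:1  {3,4,7,9,10}:30  {3,6,8,9,10}:10  {3,7,8,9,10}:30  {4,6,7,8,10}:10  {4,7,8,9,10}:30  {5,6,7,8,10}:5  {5,6,8,9,10}:5  {6,7,8,9,10}:20
  |U|=6: {1,2,5,6,8,10}:1  {2,5,6,7,8,10}:6  {2,5,6,8,9,10}:6  {3,4,7,8,9,10}:90  {3,5,6,8,9,10}:15  {3,6,7,8,9,10}:60  {4,5,6,7,8,10}:15  {4,6,7,8,9,10}:60  {5,6,7,8,9,10}:30
  |U|=7: {0,1,2,5,6,8,10}:1  {1,2,5,6,7,8,10}:7  {1,2,5,6,8,9,10}:7  {2,3,5,6,8,9,10}:21  {2,4,5,6,7,8,10}:21  {2,5,6,7,8,9,10}:42  {3,4,6,7,8,9,10}:210  {3,5,6,7,8,9,10}:105  {4,5,6,7,8,9,10}:105
  |U|=8: {0,1,2,5,6,7,8,10}:8  {0,1,2,5,6,8,9,10}:8  {1,2,3,5,6,8,9,10}:28  {1,2,4,5,6,7,8,10}:28  {1,2,5,6,7,8,9,10}:56  {2,3,5,6,7,8,9,10}:168  {2,4,5,6,7,8,9,10}:168  {3,4,5,6,7,8,9,10}:420
  |U|=9: {0,1,2,3,5,6,8,9,10}:36  {0,1,2,4,5,6,7,8,10}:36  {0,1,2,5,6,7,8,9,10}:72  {1,2,3,5,6,7,8,9,10}:252  {1,2,4,5,6,7,8,9,10}:252  {2,3,4,5,6,7,8,9,10}:756
  start at 0(f): 1260
  start at 3(c): 360
  start at 4(b): 360
sum over floor = 1980

1980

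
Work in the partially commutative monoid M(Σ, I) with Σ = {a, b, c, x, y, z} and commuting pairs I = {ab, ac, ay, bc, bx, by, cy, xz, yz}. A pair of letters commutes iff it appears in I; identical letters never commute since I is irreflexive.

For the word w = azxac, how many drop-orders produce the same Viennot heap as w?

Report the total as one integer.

drop 0:a onto floor
drop 1:z onto {0:a}
drop 2:x onto {0:a}
drop 3:a onto {1:z, 2:x}
drop 4:c onto {1:z, 2:x}
ground layer = {0:a}
drop-orders for the pieces not yet dropped (sum over which currently-grounded one goes next):
  1 to go: {3} 1  {4} 1
  2 to go: {3,4} 2
  3 to go: {1,3,4} 2  {2,3,4} 2
  if 0:a drops first: 4 orders

4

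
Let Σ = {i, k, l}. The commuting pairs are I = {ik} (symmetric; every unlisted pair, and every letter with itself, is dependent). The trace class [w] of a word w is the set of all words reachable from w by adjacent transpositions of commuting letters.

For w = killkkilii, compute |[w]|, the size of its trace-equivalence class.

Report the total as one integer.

6

0(k) covers ∅
1(i) covers ∅
2(l) covers 0:k, 1:i
3(l) covers 2:l
4(k) covers 3:l
5(k) covers 4:k
6(i) covers 3:l
7(l) covers 5:k, 6:i
8(i) covers 7:l
9(i) covers 8:i
floor of heap: 0:k, 1:i
completions by unplaced set U, small U first (add the entries for U minus each lowest piece of U):
  |U|=1: {9}:1
  |U|=2: {8,9}:1
  |U|=3: {7,8,9}:1
  |U|=4: {5,7,8,9}:1  {6,7,8,9}:1
  |U|=5: {4,5,7,8,9}:1  {5,6,7,8,9}:2
  |U|=6: {4,5,6,7,8,9}:3
  |U|=7: {3,4,5,6,7,8,9}:3
  |U|=8: {2,3,4,5,6,7,8,9}:3
  start at 0(k): 3
  start at 1(i): 3
sum over floor = 6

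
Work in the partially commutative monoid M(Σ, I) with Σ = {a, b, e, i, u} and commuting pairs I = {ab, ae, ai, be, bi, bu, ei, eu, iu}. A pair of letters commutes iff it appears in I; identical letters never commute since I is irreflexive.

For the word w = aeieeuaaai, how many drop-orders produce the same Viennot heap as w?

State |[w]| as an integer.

drop 0:a onto floor
drop 1:e onto floor
drop 2:i onto floor
drop 3:e onto {1:e}
drop 4:e onto {3:e}
drop 5:u onto {0:a}
drop 6:a onto {5:u}
drop 7:a onto {6:a}
drop 8:a onto {7:a}
drop 9:i onto {2:i}
ground layer = {0:a, 1:e, 2:i}
drop-orders for the pieces not yet dropped (sum over which currently-grounded one goes next):
  1 to go: {4} 1  {8} 1  {9} 1
  2 to go: {2,9} 1  {3,4} 1  {4,8} 2  {4,9} 2  {7,8} 1  {8,9} 2
  3 to go: {1,3,4} 1  {2,4,9} 3  {2,8,9} 3  {3,4,8} 3  {3,4,9} 3  {4,7,8} 3  {4,8,9} 6  {6,7,8} 1  {7,8,9} 3
  4 to go: {1,3,4,8} 4  {1,3,4,9} 4  {2,3,4,9} 6  {2,4,8,9} 12  {2,7,8,9} 6  {3,4,7,8} 6  {3,4,8,9} 12  {4,6,7,8} 4  {4,7,8,9} 12  {5,6,7,8} 1  {6,7,8,9} 4
  5 to go: {0,5,6,7,8} 1  {1,2,3,4,9} 10  {1,3,4,7,8} 10  {1,3,4,8,9} 20  {2,3,4,8,9} 30  {2,4,7,8,9} 30  {2,6,7,8,9} 10  {3,4,6,7,8} 10  {3,4,7,8,9} 30  {4,5,6,7,8} 5  {4,6,7,8,9} 20  {5,6,7,8,9} 5
  6 to go: {0,4,5,6,7,8} 6  {0,5,6,7,8,9} 6  {1,2,3,4,8,9} 60  {1,3,4,6,7,8} 20  {1,3,4,7,8,9} 60  {2,3,4,7,8,9} 90  {2,4,6,7,8,9} 60  {2,5,6,7,8,9} 15  {3,4,5,6,7,8} 15  {3,4,6,7,8,9} 60  {4,5,6,7,8,9} 30
  7 to go: {0,2,5,6,7,8,9} 21  {0,3,4,5,6,7,8} 21  {0,4,5,6,7,8,9} 42  {1,2,3,4,7,8,9} 210  {1,3,4,5,6,7,8} 35  {1,3,4,6,7,8,9} 140  {2,3,4,6,7,8,9} 210  {2,4,5,6,7,8,9} 105  {3,4,5,6,7,8,9} 105
  8 to go: {0,1,3,4,5,6,7,8} 56  {0,2,4,5,6,7,8,9} 168  {0,3,4,5,6,7,8,9} 168  {1,2,3,4,6,7,8,9} 560  {1,3,4,5,6,7,8,9} 280  {2,3,4,5,6,7,8,9} 420
  if 0:a drops first: 1260 orders
  if 1:e drops first: 756 orders
  if 2:i drops first: 504 orders
heap linearizations: 2520

2520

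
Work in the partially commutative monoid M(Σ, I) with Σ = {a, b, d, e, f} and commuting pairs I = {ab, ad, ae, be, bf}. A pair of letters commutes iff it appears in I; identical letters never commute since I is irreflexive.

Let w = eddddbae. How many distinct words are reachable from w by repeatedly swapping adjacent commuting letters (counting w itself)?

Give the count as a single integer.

#0=e has no predecessor
#1=d depends on [0:e]
#2=d depends on [1:d]
#3=d depends on [2:d]
#4=d depends on [3:d]
#5=b depends on [4:d]
#6=a has no predecessor
#7=e depends on [4:d]
sources: [0:e, 6:a]
N(rest) = Σ N(rest − s) over sources s of rest; N(one piece) = 1:
  size 1 → [5]=1  [6]=1  [7]=1
  size 2 → [5,6]=2  [5,7]=2  [6,7]=2
  size 3 → [4,5,7]=2  [5,6,7]=6
  size 4 → [3,4,5,7]=2  [4,5,6,7]=8
  size 5 → [2,3,4,5,7]=2  [3,4,5,6,7]=10
  size 6 → [1,2,3,4,5,7]=2  [2,3,4,5,6,7]=12
  first=0(e) contributes 14
  first=6(a) contributes 2
|[w]| = 16

16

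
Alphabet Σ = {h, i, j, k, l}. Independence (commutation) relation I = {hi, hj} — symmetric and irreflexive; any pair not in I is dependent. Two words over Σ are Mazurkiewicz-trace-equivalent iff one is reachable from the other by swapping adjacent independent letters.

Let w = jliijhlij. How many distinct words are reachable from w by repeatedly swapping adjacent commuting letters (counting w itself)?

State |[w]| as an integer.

0(j) covers ∅
1(l) covers 0:j
2(i) covers 1:l
3(i) covers 2:i
4(j) covers 3:i
5(h) covers 1:l
6(l) covers 4:j, 5:h
7(i) covers 6:l
8(j) covers 7:i
floor of heap: 0:j
completions by unplaced set U, small U first (add the entries for U minus each lowest piece of U):
  |U|=1: {8}:1
  |U|=2: {7,8}:1
  |U|=3: {6,7,8}:1
  |U|=4: {4,6,7,8}:1  {5,6,7,8}:1
  |U|=5: {3,4,6,7,8}:1  {4,5,6,7,8}:2
  |U|=6: {2,3,4,6,7,8}:1  {3,4,5,6,7,8}:3
  |U|=7: {2,3,4,5,6,7,8}:4
  start at 0(j): 4

4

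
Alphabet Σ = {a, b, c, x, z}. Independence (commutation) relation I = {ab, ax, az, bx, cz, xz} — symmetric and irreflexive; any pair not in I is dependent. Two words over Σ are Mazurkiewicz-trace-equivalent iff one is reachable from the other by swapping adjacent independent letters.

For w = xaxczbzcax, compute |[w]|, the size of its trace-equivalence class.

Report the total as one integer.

120

piece 0:x — minimal
piece 1:a — minimal
piece 2:x rests on {0:x}
piece 3:c rests on {1:a, 2:x}
piece 4:z — minimal
piece 5:b rests on {3:c, 4:z}
piece 6:z rests on {5:b}
piece 7:c rests on {5:b}
piece 8:a rests on {7:c}
piece 9:x rests on {7:c}
minimal pieces: {0:x, 1:a, 4:z}
ways to finish when only these pieces remain (= sum over removing one remaining piece with nothing left below it):
  1 left: {6}→1  {8}→1  {9}→1
  2 left: {6,8}→2  {6,9}→2  {8,9}→2
  3 left: {6,8,9}→6  {7,8,9}→2
  4 left: {6,7,8,9}→8
  5 left: {5,6,7,8,9}→8
  6 left: {3,5,6,7,8,9}→8  {4,5,6,7,8,9}→8
  7 left: {1,3,5,6,7,8,9}→8  {2,3,5,6,7,8,9}→8  {3,4,5,6,7,8,9}→16
  8 left: {0,2,3,5,6,7,8,9}→8  {1,2,3,5,6,7,8,9}→16  {1,3,4,5,6,7,8,9}→24  {2,3,4,5,6,7,8,9}→24
  placing 0:x first → 64 extensions
  placing 1:a first → 32 extensions
  placing 4:z first → 24 extensions
total linear extensions = 120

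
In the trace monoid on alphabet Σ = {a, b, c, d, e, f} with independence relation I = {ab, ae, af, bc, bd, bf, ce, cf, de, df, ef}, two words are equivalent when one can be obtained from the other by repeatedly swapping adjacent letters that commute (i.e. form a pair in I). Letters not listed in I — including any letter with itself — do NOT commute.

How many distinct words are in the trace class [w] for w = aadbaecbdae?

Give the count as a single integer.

0(a) covers ∅
1(a) covers 0:a
2(d) covers 1:a
3(b) covers ∅
4(a) covers 2:d
5(e) covers 3:b
6(c) covers 4:a
7(b) covers 5:e
8(d) covers 6:c
9(a) covers 8:d
10(e) covers 7:b
floor of heap: 0:a, 3:b
completions by unplaced set U, small U first (add the entries for U minus each lowest piece of U):
  |U|=1: {9}:1  {10}:1
  |U|=2: {7,10}:1  {8,9}:1  {9,10}:2
  |U|=3: {5,7,10}:1  {6,8,9}:1  {7,9,10}:3  {8,9,10}:3
  |U|=4: {3,5,7,10}:1  {4,6,8,9}:1  {5,7,9,10}:4  {6,8,9,10}:4  {7,8,9,10}:6
  |U|=5: {2,4,6,8,9}:1  {3,5,7,9,10}:5  {4,6,8,9,10}:5  {5,7,8,9,10}:10  {6,7,8,9,10}:10
  |U|=6: {1,2,4,6,8,9}:1  {2,4,6,8,9,10}:6  {3,5,7,8,9,10}:15  {4,6,7,8,9,10}:15  {5,6,7,8,9,10}:20
  |U|=7: {0,1,2,4,6,8,9}:1  {1,2,4,6,8,9,10}:7  {2,4,6,7,8,9,10}:21  {3,5,6,7,8,9,10}:35  {4,5,6,7,8,9,10}:35
  |U|=8: {0,1,2,4,6,8,9,10}:8  {1,2,4,6,7,8,9,10}:28  {2,4,5,6,7,8,9,10}:56  {3,4,5,6,7,8,9,10}:70
  |U|=9: {0,1,2,4,6,7,8,9,10}:36  {1,2,4,5,6,7,8,9,10}:84  {2,3,4,5,6,7,8,9,10}:126
  start at 0(a): 210
  start at 3(b): 120
sum over floor = 330

330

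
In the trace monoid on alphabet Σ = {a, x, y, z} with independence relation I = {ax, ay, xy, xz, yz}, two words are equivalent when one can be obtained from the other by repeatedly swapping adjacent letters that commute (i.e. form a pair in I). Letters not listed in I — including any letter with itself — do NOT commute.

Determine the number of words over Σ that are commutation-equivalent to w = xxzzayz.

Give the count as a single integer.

#0=x has no predecessor
#1=x depends on [0:x]
#2=z has no predecessor
#3=z depends on [2:z]
#4=a depends on [3:z]
#5=y has no predecessor
#6=z depends on [4:a]
sources: [0:x, 2:z, 5:y]
N(rest) = Σ N(rest − s) over sources s of rest; N(one piece) = 1:
  size 1 → [1]=1  [5]=1  [6]=1
  size 2 → [0,1]=1  [1,5]=2  [1,6]=2  [4,6]=1  [5,6]=2
  size 3 → [0,1,5]=3  [0,1,6]=3  [1,4,6]=3  [1,5,6]=6  [3,4,6]=1  [4,5,6]=3
  size 4 → [0,1,4,6]=6  [0,1,5,6]=12  [1,3,4,6]=4  [1,4,5,6]=12  [2,3,4,6]=1  [3,4,5,6]=4
  size 5 → [0,1,3,4,6]=10  [0,1,4,5,6]=30  [1,2,3,4,6]=5  [1,3,4,5,6]=20  [2,3,4,5,6]=5
  first=0(x) contributes 30
  first=2(z) contributes 60
  first=5(y) contributes 15
|[w]| = 105

105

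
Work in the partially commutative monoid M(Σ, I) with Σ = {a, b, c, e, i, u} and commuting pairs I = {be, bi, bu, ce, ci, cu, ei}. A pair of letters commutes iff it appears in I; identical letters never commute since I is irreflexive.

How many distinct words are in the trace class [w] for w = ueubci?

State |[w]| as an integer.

15

0(u) covers ∅
1(e) covers 0:u
2(u) covers 1:e
3(b) covers ∅
4(c) covers 3:b
5(i) covers 2:u
floor of heap: 0:u, 3:b
completions by unplaced set U, small U first (add the entries for U minus each lowest piece of U):
  |U|=1: {4}:1  {5}:1
  |U|=2: {2,5}:1  {3,4}:1  {4,5}:2
  |U|=3: {1,2,5}:1  {2,4,5}:3  {3,4,5}:3
  |U|=4: {0,1,2,5}:1  {1,2,4,5}:4  {2,3,4,5}:6
  start at 0(u): 10
  start at 3(b): 5
sum over floor = 15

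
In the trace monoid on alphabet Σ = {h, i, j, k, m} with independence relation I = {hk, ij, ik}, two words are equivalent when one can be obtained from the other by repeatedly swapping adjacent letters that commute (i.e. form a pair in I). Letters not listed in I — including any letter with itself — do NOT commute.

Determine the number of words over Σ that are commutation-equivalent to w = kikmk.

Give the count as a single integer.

drop 0:k onto floor
drop 1:i onto floor
drop 2:k onto {0:k}
drop 3:m onto {1:i, 2:k}
drop 4:k onto {3:m}
ground layer = {0:k, 1:i}
drop-orders for the pieces not yet dropped (sum over which currently-grounded one goes next):
  1 to go: {4} 1
  2 to go: {3,4} 1
  3 to go: {1,3,4} 1  {2,3,4} 1
  if 0:k drops first: 2 orders
  if 1:i drops first: 1 orders
heap linearizations: 3

3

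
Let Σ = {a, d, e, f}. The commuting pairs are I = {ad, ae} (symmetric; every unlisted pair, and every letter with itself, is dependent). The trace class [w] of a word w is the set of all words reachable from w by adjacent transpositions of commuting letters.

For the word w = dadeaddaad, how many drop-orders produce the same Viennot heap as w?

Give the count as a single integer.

0(d) covers ∅
1(a) covers ∅
2(d) covers 0:d
3(e) covers 2:d
4(a) covers 1:a
5(d) covers 3:e
6(d) covers 5:d
7(a) covers 4:a
8(a) covers 7:a
9(d) covers 6:d
floor of heap: 0:d, 1:a
completions by unplaced set U, small U first (add the entries for U minus each lowest piece of U):
  |U|=1: {8}:1  {9}:1
  |U|=2: {6,9}:1  {7,8}:1  {8,9}:2
  |U|=3: {4,7,8}:1  {5,6,9}:1  {6,8,9}:3  {7,8,9}:3
  |U|=4: {1,4,7,8}:1  {3,5,6,9}:1  {4,7,8,9}:4  {5,6,8,9}:4  {6,7,8,9}:6
  |U|=5: {1,4,7,8,9}:5  {2,3,5,6,9}:1  {3,5,6,8,9}:5  {4,6,7,8,9}:10  {5,6,7,8,9}:10
  |U|=6: {0,2,3,5,6,9}:1  {1,4,6,7,8,9}:15  {2,3,5,6,8,9}:6  {3,5,6,7,8,9}:15  {4,5,6,7,8,9}:20
  |U|=7: {0,2,3,5,6,8,9}:7  {1,4,5,6,7,8,9}:35  {2,3,5,6,7,8,9}:21  {3,4,5,6,7,8,9}:35
  |U|=8: {0,2,3,5,6,7,8,9}:28  {1,3,4,5,6,7,8,9}:70  {2,3,4,5,6,7,8,9}:56
  start at 0(d): 126
  start at 1(a): 84
sum over floor = 210

210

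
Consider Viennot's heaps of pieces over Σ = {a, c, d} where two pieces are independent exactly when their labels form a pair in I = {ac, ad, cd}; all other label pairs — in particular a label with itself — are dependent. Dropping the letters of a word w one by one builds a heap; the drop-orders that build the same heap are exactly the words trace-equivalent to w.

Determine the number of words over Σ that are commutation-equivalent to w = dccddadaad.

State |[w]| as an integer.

drop 0:d onto floor
drop 1:c onto floor
drop 2:c onto {1:c}
drop 3:d onto {0:d}
drop 4:d onto {3:d}
drop 5:a onto floor
drop 6:d onto {4:d}
drop 7:a onto {5:a}
drop 8:a onto {7:a}
drop 9:d onto {6:d}
ground layer = {0:d, 1:c, 5:a}
drop-orders for the pieces not yet dropped (sum over which currently-grounded one goes next):
  1 to go: {2} 1  {8} 1  {9} 1
  2 to go: {1,2} 1  {2,8} 2  {2,9} 2  {6,9} 1  {7,8} 1  {8,9} 2
  3 to go: {1,2,8} 3  {1,2,9} 3  {2,6,9} 3  {2,7,8} 3  {2,8,9} 6  {4,6,9} 1  {5,7,8} 1  {6,8,9} 3  {7,8,9} 3
  4 to go: {1,2,6,9} 6  {1,2,7,8} 6  {1,2,8,9} 12  {2,4,6,9} 4  {2,5,7,8} 4  {2,6,8,9} 12  {2,7,8,9} 12  {3,4,6,9} 1  {4,6,8,9} 4  {5,7,8,9} 4  {6,7,8,9} 6
  5 to go: {0,3,4,6,9} 1  {1,2,4,6,9} 10  {1,2,5,7,8} 10  {1,2,6,8,9} 30  {1,2,7,8,9} 30  {2,3,4,6,9} 5  {2,4,6,8,9} 20  {2,5,7,8,9} 20  {2,6,7,8,9} 30  {3,4,6,8,9} 5  {4,6,7,8,9} 10  {5,6,7,8,9} 10
  6 to go: {0,2,3,4,6,9} 6  {0,3,4,6,8,9} 6  {1,2,3,4,6,9} 15  {1,2,4,6,8,9} 60  {1,2,5,7,8,9} 60  {1,2,6,7,8,9} 90  {2,3,4,6,8,9} 30  {2,4,6,7,8,9} 60  {2,5,6,7,8,9} 60  {3,4,6,7,8,9} 15  {4,5,6,7,8,9} 20
  7 to go: {0,1,2,3,4,6,9} 21  {0,2,3,4,6,8,9} 42  {0,3,4,6,7,8,9} 21  {1,2,3,4,6,8,9} 105  {1,2,4,6,7,8,9} 210  {1,2,5,6,7,8,9} 210  {2,3,4,6,7,8,9} 105  {2,4,5,6,7,8,9} 140  {3,4,5,6,7,8,9} 35
  8 to go: {0,1,2,3,4,6,8,9} 168  {0,2,3,4,6,7,8,9} 168  {0,3,4,5,6,7,8,9} 56  {1,2,3,4,6,7,8,9} 420  {1,2,4,5,6,7,8,9} 560  {2,3,4,5,6,7,8,9} 280
  if 0:d drops first: 1260 orders
  if 1:c drops first: 504 orders
  if 5:a drops first: 756 orders
heap linearizations: 2520

2520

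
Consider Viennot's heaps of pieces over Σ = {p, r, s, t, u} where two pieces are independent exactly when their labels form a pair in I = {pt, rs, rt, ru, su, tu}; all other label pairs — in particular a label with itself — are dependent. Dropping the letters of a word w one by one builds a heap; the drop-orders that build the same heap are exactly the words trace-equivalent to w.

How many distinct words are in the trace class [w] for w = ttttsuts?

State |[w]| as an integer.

piece 0:t — minimal
piece 1:t rests on {0:t}
piece 2:t rests on {1:t}
piece 3:t rests on {2:t}
piece 4:s rests on {3:t}
piece 5:u — minimal
piece 6:t rests on {4:s}
piece 7:s rests on {6:t}
minimal pieces: {0:t, 5:u}
ways to finish when only these pieces remain (= sum over removing one remaining piece with nothing left below it):
  1 left: {5}→1  {7}→1
  2 left: {5,7}→2  {6,7}→1
  3 left: {4,6,7}→1  {5,6,7}→3
  4 left: {3,4,6,7}→1  {4,5,6,7}→4
  5 left: {2,3,4,6,7}→1  {3,4,5,6,7}→5
  6 left: {1,2,3,4,6,7}→1  {2,3,4,5,6,7}→6
  placing 0:t first → 7 extensions
  placing 5:u first → 1 extensions
total linear extensions = 8

8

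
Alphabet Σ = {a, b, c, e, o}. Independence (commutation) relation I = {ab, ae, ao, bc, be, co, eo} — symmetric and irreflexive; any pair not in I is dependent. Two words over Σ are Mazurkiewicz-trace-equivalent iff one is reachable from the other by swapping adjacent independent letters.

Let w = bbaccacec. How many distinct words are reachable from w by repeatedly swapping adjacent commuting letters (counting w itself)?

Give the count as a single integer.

36

0(b) covers ∅
1(b) covers 0:b
2(a) covers ∅
3(c) covers 2:a
4(c) covers 3:c
5(a) covers 4:c
6(c) covers 5:a
7(e) covers 6:c
8(c) covers 7:e
floor of heap: 0:b, 2:a
completions by unplaced set U, small U first (add the entries for U minus each lowest piece of U):
  |U|=1: {1}:1  {8}:1
  |U|=2: {0,1}:1  {1,8}:2  {7,8}:1
  |U|=3: {0,1,8}:3  {1,7,8}:3  {6,7,8}:1
  |U|=4: {0,1,7,8}:6  {1,6,7,8}:4  {5,6,7,8}:1
  |U|=5: {0,1,6,7,8}:10  {1,5,6,7,8}:5  {4,5,6,7,8}:1
  |U|=6: {0,1,5,6,7,8}:15  {1,4,5,6,7,8}:6  {3,4,5,6,7,8}:1
  |U|=7: {0,1,4,5,6,7,8}:21  {1,3,4,5,6,7,8}:7  {2,3,4,5,6,7,8}:1
  start at 0(b): 8
  start at 2(a): 28
sum over floor = 36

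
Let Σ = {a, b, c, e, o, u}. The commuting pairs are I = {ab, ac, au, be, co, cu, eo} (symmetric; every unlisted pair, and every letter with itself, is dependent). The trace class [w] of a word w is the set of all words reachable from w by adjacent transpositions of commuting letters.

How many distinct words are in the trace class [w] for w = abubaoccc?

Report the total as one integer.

0(a) covers ∅
1(b) covers ∅
2(u) covers 1:b
3(b) covers 2:u
4(a) covers 0:a
5(o) covers 3:b, 4:a
6(c) covers 3:b
7(c) covers 6:c
8(c) covers 7:c
floor of heap: 0:a, 1:b
completions by unplaced set U, small U first (add the entries for U minus each lowest piece of U):
  |U|=1: {5}:1  {8}:1
  |U|=2: {4,5}:1  {5,8}:2  {7,8}:1
  |U|=3: {0,4,5}:1  {4,5,8}:3  {5,7,8}:3  {6,7,8}:1
  |U|=4: {0,4,5,8}:4  {4,5,7,8}:6  {5,6,7,8}:4
  |U|=5: {0,4,5,7,8}:10  {3,5,6,7,8}:4  {4,5,6,7,8}:10
  |U|=6: {0,4,5,6,7,8}:20  {2,3,5,6,7,8}:4  {3,4,5,6,7,8}:14
  |U|=7: {0,3,4,5,6,7,8}:34  {1,2,3,5,6,7,8}:4  {2,3,4,5,6,7,8}:18
  start at 0(a): 22
  start at 1(b): 52
sum over floor = 74

74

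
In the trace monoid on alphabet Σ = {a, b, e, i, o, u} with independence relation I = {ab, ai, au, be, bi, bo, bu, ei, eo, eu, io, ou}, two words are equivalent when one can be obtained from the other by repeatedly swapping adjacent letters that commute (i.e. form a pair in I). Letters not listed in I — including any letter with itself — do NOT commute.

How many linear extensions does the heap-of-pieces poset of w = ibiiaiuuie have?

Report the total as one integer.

piece 0:i — minimal
piece 1:b — minimal
piece 2:i rests on {0:i}
piece 3:i rests on {2:i}
piece 4:a — minimal
piece 5:i rests on {3:i}
piece 6:u rests on {5:i}
piece 7:u rests on {6:u}
piece 8:i rests on {7:u}
piece 9:e rests on {4:a}
minimal pieces: {0:i, 1:b, 4:a}
ways to finish when only these pieces remain (= sum over removing one remaining piece with nothing left below it):
  1 left: {1}→1  {8}→1  {9}→1
  2 left: {1,8}→2  {1,9}→2  {4,9}→1  {7,8}→1  {8,9}→2
  3 left: {1,4,9}→3  {1,7,8}→3  {1,8,9}→6  {4,8,9}→3  {6,7,8}→1  {7,8,9}→3
  4 left: {1,4,8,9}→12  {1,6,7,8}→4  {1,7,8,9}→12  {4,7,8,9}→6  {5,6,7,8}→1  {6,7,8,9}→4
  5 left: {1,4,7,8,9}→30  {1,5,6,7,8}→5  {1,6,7,8,9}→20  {3,5,6,7,8}→1  {4,6,7,8,9}→10  {5,6,7,8,9}→5
  6 left: {1,3,5,6,7,8}→6  {1,4,6,7,8,9}→60  {1,5,6,7,8,9}→30  {2,3,5,6,7,8}→1  {3,5,6,7,8,9}→6  {4,5,6,7,8,9}→15
  7 left: {0,2,3,5,6,7,8}→1  {1,2,3,5,6,7,8}→7  {1,3,5,6,7,8,9}→42  {1,4,5,6,7,8,9}→105  {2,3,5,6,7,8,9}→7  {3,4,5,6,7,8,9}→21
  8 left: {0,1,2,3,5,6,7,8}→8  {0,2,3,5,6,7,8,9}→8  {1,2,3,5,6,7,8,9}→56  {1,3,4,5,6,7,8,9}→168  {2,3,4,5,6,7,8,9}→28
  placing 0:i first → 252 extensions
  placing 1:b first → 36 extensions
  placing 4:a first → 72 extensions
total linear extensions = 360

360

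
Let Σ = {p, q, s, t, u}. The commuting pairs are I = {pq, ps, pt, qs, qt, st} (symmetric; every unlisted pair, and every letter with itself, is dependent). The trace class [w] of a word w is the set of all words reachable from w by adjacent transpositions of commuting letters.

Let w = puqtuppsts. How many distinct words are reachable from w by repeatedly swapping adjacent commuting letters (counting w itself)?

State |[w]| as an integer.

60

#0=p has no predecessor
#1=u depends on [0:p]
#2=q depends on [1:u]
#3=t depends on [1:u]
#4=u depends on [2:q, 3:t]
#5=p depends on [4:u]
#6=p depends on [5:p]
#7=s depends on [4:u]
#8=t depends on [4:u]
#9=s depends on [7:s]
sources: [0:p]
N(rest) = Σ N(rest − s) over sources s of rest; N(one piece) = 1:
  size 1 → [6]=1  [8]=1  [9]=1
  size 2 → [5,6]=1  [6,8]=2  [6,9]=2  [7,9]=1  [8,9]=2
  size 3 → [5,6,8]=3  [5,6,9]=3  [6,7,9]=3  [6,8,9]=6  [7,8,9]=3
  size 4 → [5,6,7,9]=6  [5,6,8,9]=12  [6,7,8,9]=12
  size 5 → [5,6,7,8,9]=30
  size 6 → [4,5,6,7,8,9]=30
  size 7 → [2,4,5,6,7,8,9]=30  [3,4,5,6,7,8,9]=30
  size 8 → [2,3,4,5,6,7,8,9]=60
  first=0(p) contributes 60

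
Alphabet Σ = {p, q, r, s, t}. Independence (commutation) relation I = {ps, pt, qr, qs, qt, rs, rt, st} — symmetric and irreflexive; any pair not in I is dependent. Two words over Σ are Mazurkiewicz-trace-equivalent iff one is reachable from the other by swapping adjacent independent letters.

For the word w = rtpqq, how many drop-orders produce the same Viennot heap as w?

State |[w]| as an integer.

5

drop 0:r onto floor
drop 1:t onto floor
drop 2:p onto {0:r}
drop 3:q onto {2:p}
drop 4:q onto {3:q}
ground layer = {0:r, 1:t}
drop-orders for the pieces not yet dropped (sum over which currently-grounded one goes next):
  1 to go: {1} 1  {4} 1
  2 to go: {1,4} 2  {3,4} 1
  3 to go: {1,3,4} 3  {2,3,4} 1
  if 0:r drops first: 4 orders
  if 1:t drops first: 1 orders
heap linearizations: 5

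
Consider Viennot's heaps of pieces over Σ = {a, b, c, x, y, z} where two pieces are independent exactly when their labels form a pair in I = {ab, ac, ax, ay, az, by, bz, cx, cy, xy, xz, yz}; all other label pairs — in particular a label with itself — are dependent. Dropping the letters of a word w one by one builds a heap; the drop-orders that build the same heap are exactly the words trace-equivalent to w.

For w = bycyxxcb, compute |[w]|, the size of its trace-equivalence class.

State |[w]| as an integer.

#0=b has no predecessor
#1=y has no predecessor
#2=c depends on [0:b]
#3=y depends on [1:y]
#4=x depends on [0:b]
#5=x depends on [4:x]
#6=c depends on [2:c]
#7=b depends on [5:x, 6:c]
sources: [0:b, 1:y]
N(rest) = Σ N(rest − s) over sources s of rest; N(one piece) = 1:
  size 1 → [3]=1  [7]=1
  size 2 → [1,3]=1  [3,7]=2  [5,7]=1  [6,7]=1
  size 3 → [1,3,7]=3  [2,6,7]=1  [3,5,7]=3  [3,6,7]=3  [4,5,7]=1  [5,6,7]=2
  size 4 → [1,3,5,7]=6  [1,3,6,7]=6  [2,3,6,7]=4  [2,5,6,7]=3  [3,4,5,7]=4  [3,5,6,7]=8  [4,5,6,7]=3
  size 5 → [1,2,3,6,7]=10  [1,3,4,5,7]=10  [1,3,5,6,7]=20  [2,3,5,6,7]=15  [2,4,5,6,7]=6  [3,4,5,6,7]=15
  size 6 → [0,2,4,5,6,7]=6  [1,2,3,5,6,7]=45  [1,3,4,5,6,7]=45  [2,3,4,5,6,7]=36
  first=0(b) contributes 126
  first=1(y) contributes 42
|[w]| = 168

168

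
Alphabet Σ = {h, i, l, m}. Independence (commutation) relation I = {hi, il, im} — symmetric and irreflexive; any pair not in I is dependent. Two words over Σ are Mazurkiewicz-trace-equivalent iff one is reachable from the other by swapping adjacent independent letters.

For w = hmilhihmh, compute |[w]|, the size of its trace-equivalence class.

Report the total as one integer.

drop 0:h onto floor
drop 1:m onto {0:h}
drop 2:i onto floor
drop 3:l onto {1:m}
drop 4:h onto {3:l}
drop 5:i onto {2:i}
drop 6:h onto {4:h}
drop 7:m onto {6:h}
drop 8:h onto {7:m}
ground layer = {0:h, 2:i}
drop-orders for the pieces not yet dropped (sum over which currently-grounded one goes next):
  1 to go: {5} 1  {8} 1
  2 to go: {2,5} 1  {5,8} 2  {7,8} 1
  3 to go: {2,5,8} 3  {5,7,8} 3  {6,7,8} 1
  4 to go: {2,5,7,8} 6  {4,6,7,8} 1  {5,6,7,8} 4
  5 to go: {2,5,6,7,8} 10  {3,4,6,7,8} 1  {4,5,6,7,8} 5
  6 to go: {1,3,4,6,7,8} 1  {2,4,5,6,7,8} 15  {3,4,5,6,7,8} 6
  7 to go: {0,1,3,4,6,7,8} 1  {1,3,4,5,6,7,8} 7  {2,3,4,5,6,7,8} 21
  if 0:h drops first: 28 orders
  if 2:i drops first: 8 orders
heap linearizations: 36

36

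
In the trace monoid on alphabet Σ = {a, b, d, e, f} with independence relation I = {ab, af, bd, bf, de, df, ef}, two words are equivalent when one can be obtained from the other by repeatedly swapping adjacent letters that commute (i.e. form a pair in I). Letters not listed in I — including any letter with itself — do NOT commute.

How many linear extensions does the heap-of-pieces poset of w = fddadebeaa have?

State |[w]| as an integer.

40

drop 0:f onto floor
drop 1:d onto floor
drop 2:d onto {1:d}
drop 3:a onto {2:d}
drop 4:d onto {3:a}
drop 5:e onto {3:a}
drop 6:b onto {5:e}
drop 7:e onto {6:b}
drop 8:a onto {4:d, 7:e}
drop 9:a onto {8:a}
ground layer = {0:f, 1:d}
drop-orders for the pieces not yet dropped (sum over which currently-grounded one goes next):
  1 to go: {0} 1  {9} 1
  2 to go: {0,9} 2  {8,9} 1
  3 to go: {0,8,9} 3  {4,8,9} 1  {7,8,9} 1
  4 to go: {0,4,8,9} 4  {0,7,8,9} 4  {4,7,8,9} 2  {6,7,8,9} 1
  5 to go: {0,4,7,8,9} 10  {0,6,7,8,9} 5  {4,6,7,8,9} 3  {5,6,7,8,9} 1
  6 to go: {0,4,6,7,8,9} 18  {0,5,6,7,8,9} 6  {4,5,6,7,8,9} 4
  7 to go: {0,4,5,6,7,8,9} 28  {3,4,5,6,7,8,9} 4
  8 to go: {0,3,4,5,6,7,8,9} 32  {2,3,4,5,6,7,8,9} 4
  if 0:f drops first: 4 orders
  if 1:d drops first: 36 orders
heap linearizations: 40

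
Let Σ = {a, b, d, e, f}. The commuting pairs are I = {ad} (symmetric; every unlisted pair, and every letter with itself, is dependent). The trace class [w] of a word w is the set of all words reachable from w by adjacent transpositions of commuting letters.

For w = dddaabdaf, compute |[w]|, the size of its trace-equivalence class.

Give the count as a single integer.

drop 0:d onto floor
drop 1:d onto {0:d}
drop 2:d onto {1:d}
drop 3:a onto floor
drop 4:a onto {3:a}
drop 5:b onto {2:d, 4:a}
drop 6:d onto {5:b}
drop 7:a onto {5:b}
drop 8:f onto {6:d, 7:a}
ground layer = {0:d, 3:a}
drop-orders for the pieces not yet dropped (sum over which currently-grounded one goes next):
  1 to go: {8} 1
  2 to go: {6,8} 1  {7,8} 1
  3 to go: {6,7,8} 2
  4 to go: {5,6,7,8} 2
  5 to go: {2,5,6,7,8} 2  {4,5,6,7,8} 2
  6 to go: {1,2,5,6,7,8} 2  {2,4,5,6,7,8} 4  {3,4,5,6,7,8} 2
  7 to go: {0,1,2,5,6,7,8} 2  {1,2,4,5,6,7,8} 6  {2,3,4,5,6,7,8} 6
  if 0:d drops first: 12 orders
  if 3:a drops first: 8 orders
heap linearizations: 20

20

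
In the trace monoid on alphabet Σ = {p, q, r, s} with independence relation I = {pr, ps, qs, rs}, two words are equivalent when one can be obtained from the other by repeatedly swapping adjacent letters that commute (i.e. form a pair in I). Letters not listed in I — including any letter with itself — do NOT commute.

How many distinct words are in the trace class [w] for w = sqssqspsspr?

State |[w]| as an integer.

piece 0:s — minimal
piece 1:q — minimal
piece 2:s rests on {0:s}
piece 3:s rests on {2:s}
piece 4:q rests on {1:q}
piece 5:s rests on {3:s}
piece 6:p rests on {4:q}
piece 7:s rests on {5:s}
piece 8:s rests on {7:s}
piece 9:p rests on {6:p}
piece 10:r rests on {4:q}
minimal pieces: {0:s, 1:q}
ways to finish when only these pieces remain (= sum over removing one remaining piece with nothing left below it):
  1 left: {8}→1  {9}→1  {10}→1
  2 left: {6,9}→1  {7,8}→1  {8,9}→2  {8,10}→2  {9,10}→2
  3 left: {5,7,8}→1  {6,8,9}→3  {6,9,10}→3  {7,8,9}→3  {7,8,10}→3  {8,9,10}→6
  4 left: {3,5,7,8}→1  {4,6,9,10}→3  {5,7,8,9}→4  {5,7,8,10}→4  {6,7,8,9}→6  {6,8,9,10}→12  {7,8,9,10}→12
  5 left: {1,4,6,9,10}→3  {2,3,5,7,8}→1  {3,5,7,8,9}→5  {3,5,7,8,10}→5  {4,6,8,9,10}→15  {5,6,7,8,9}→10  {5,7,8,9,10}→20  {6,7,8,9,10}→30
  6 left: {0,2,3,5,7,8}→1  {1,4,6,8,9,10}→18  {2,3,5,7,8,9}→6  {2,3,5,7,8,10}→6  {3,5,6,7,8,9}→15  {3,5,7,8,9,10}→30  {4,6,7,8,9,10}→45  {5,6,7,8,9,10}→60
  7 left: {0,2,3,5,7,8,9}→7  {0,2,3,5,7,8,10}→7  {1,4,6,7,8,9,10}→63  {2,3,5,6,7,8,9}→21  {2,3,5,7,8,9,10}→42  {3,5,6,7,8,9,10}→105  {4,5,6,7,8,9,10}→105
  8 left: {0,2,3,5,6,7,8,9}→28  {0,2,3,5,7,8,9,10}→56  {1,4,5,6,7,8,9,10}→168  {2,3,5,6,7,8,9,10}→168  {3,4,5,6,7,8,9,10}→210
  9 left: {0,2,3,5,6,7,8,9,10}→252  {1,3,4,5,6,7,8,9,10}→378  {2,3,4,5,6,7,8,9,10}→378
  placing 0:s first → 756 extensions
  placing 1:q first → 630 extensions
total linear extensions = 1386

1386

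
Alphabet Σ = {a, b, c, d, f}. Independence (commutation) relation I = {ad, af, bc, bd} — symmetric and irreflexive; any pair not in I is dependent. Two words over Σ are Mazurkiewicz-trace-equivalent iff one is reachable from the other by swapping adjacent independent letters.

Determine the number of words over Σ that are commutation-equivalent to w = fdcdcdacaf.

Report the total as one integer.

4

#0=f has no predecessor
#1=d depends on [0:f]
#2=c depends on [1:d]
#3=d depends on [2:c]
#4=c depends on [3:d]
#5=d depends on [4:c]
#6=a depends on [4:c]
#7=c depends on [5:d, 6:a]
#8=a depends on [7:c]
#9=f depends on [7:c]
sources: [0:f]
N(rest) = Σ N(rest − s) over sources s of rest; N(one piece) = 1:
  size 1 → [8]=1  [9]=1
  size 2 → [8,9]=2
  size 3 → [7,8,9]=2
  size 4 → [5,7,8,9]=2  [6,7,8,9]=2
  size 5 → [5,6,7,8,9]=4
  size 6 → [4,5,6,7,8,9]=4
  size 7 → [3,4,5,6,7,8,9]=4
  size 8 → [2,3,4,5,6,7,8,9]=4
  first=0(f) contributes 4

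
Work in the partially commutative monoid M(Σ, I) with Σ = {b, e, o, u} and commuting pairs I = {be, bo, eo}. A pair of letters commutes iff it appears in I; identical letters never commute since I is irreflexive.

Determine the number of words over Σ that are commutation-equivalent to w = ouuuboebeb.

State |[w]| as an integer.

60

#0=o has no predecessor
#1=u depends on [0:o]
#2=u depends on [1:u]
#3=u depends on [2:u]
#4=b depends on [3:u]
#5=o depends on [3:u]
#6=e depends on [3:u]
#7=b depends on [4:b]
#8=e depends on [6:e]
#9=b depends on [7:b]
sources: [0:o]
N(rest) = Σ N(rest − s) over sources s of rest; N(one piece) = 1:
  size 1 → [5]=1  [8]=1  [9]=1
  size 2 → [5,8]=2  [5,9]=2  [6,8]=1  [7,9]=1  [8,9]=2
  size 3 → [4,7,9]=1  [5,6,8]=3  [5,7,9]=3  [5,8,9]=6  [6,8,9]=3  [7,8,9]=3
  size 4 → [4,5,7,9]=4  [4,7,8,9]=4  [5,6,8,9]=12  [5,7,8,9]=12  [6,7,8,9]=6
  size 5 → [4,5,7,8,9]=20  [4,6,7,8,9]=10  [5,6,7,8,9]=30
  size 6 → [4,5,6,7,8,9]=60
  size 7 → [3,4,5,6,7,8,9]=60
  size 8 → [2,3,4,5,6,7,8,9]=60
  first=0(o) contributes 60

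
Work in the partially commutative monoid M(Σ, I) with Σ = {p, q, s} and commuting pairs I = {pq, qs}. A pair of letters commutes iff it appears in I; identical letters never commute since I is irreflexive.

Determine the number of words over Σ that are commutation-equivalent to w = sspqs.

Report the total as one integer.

5

0(s) covers ∅
1(s) covers 0:s
2(p) covers 1:s
3(q) covers ∅
4(s) covers 2:p
floor of heap: 0:s, 3:q
completions by unplaced set U, small U first (add the entries for U minus each lowest piece of U):
  |U|=1: {3}:1  {4}:1
  |U|=2: {2,4}:1  {3,4}:2
  |U|=3: {1,2,4}:1  {2,3,4}:3
  start at 0(s): 4
  start at 3(q): 1
sum over floor = 5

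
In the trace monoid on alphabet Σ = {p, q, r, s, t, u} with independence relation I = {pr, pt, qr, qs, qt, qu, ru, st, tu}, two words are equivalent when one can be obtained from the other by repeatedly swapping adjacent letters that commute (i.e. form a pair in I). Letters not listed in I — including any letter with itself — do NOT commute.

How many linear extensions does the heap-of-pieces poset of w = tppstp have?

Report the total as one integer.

#0=t has no predecessor
#1=p has no predecessor
#2=p depends on [1:p]
#3=s depends on [2:p]
#4=t depends on [0:t]
#5=p depends on [3:s]
sources: [0:t, 1:p]
N(rest) = Σ N(rest − s) over sources s of rest; N(one piece) = 1:
  size 1 → [4]=1  [5]=1
  size 2 → [0,4]=1  [3,5]=1  [4,5]=2
  size 3 → [0,4,5]=3  [2,3,5]=1  [3,4,5]=3
  size 4 → [0,3,4,5]=6  [1,2,3,5]=1  [2,3,4,5]=4
  first=0(t) contributes 5
  first=1(p) contributes 10
|[w]| = 15

15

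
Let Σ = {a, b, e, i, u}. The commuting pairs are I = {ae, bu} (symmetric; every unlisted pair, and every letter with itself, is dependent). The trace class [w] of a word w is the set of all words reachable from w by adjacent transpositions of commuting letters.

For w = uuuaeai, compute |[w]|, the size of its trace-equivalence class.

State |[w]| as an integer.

0(u) covers ∅
1(u) covers 0:u
2(u) covers 1:u
3(a) covers 2:u
4(e) covers 2:u
5(a) covers 3:a
6(i) covers 4:e, 5:a
floor of heap: 0:u
completions by unplaced set U, small U first (add the entries for U minus each lowest piece of U):
  |U|=1: {6}:1
  |U|=2: {4,6}:1  {5,6}:1
  |U|=3: {3,5,6}:1  {4,5,6}:2
  |U|=4: {3,4,5,6}:3
  |U|=5: {2,3,4,5,6}:3
  start at 0(u): 3

3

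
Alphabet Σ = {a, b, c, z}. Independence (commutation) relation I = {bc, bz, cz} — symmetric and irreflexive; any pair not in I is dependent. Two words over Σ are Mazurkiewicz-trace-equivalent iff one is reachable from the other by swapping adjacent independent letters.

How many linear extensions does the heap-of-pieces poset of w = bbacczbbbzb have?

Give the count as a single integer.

0(b) covers ∅
1(b) covers 0:b
2(a) covers 1:b
3(c) covers 2:a
4(c) covers 3:c
5(z) covers 2:a
6(b) covers 2:a
7(b) covers 6:b
8(b) covers 7:b
9(z) covers 5:z
10(b) covers 8:b
floor of heap: 0:b
completions by unplaced set U, small U first (add the entries for U minus each lowest piece of U):
  |U|=1: {4}:1  {9}:1  {10}:1
  |U|=2: {3,4}:1  {4,9}:2  {4,10}:2  {5,9}:1  {8,10}:1  {9,10}:2
  |U|=3: {3,4,9}:3  {3,4,10}:3  {4,5,9}:3  {4,8,10}:3  {4,9,10}:6  {5,9,10}:3  {7,8,10}:1  {8,9,10}:3
  |U|=4: {3,4,5,9}:6  {3,4,8,10}:6  {3,4,9,10}:12  {4,5,9,10}:12  {4,7,8,10}:4  {4,8,9,10}:12  {5,8,9,10}:6  {6,7,8,10}:1  {7,8,9,10}:4
  |U|=5: {3,4,5,9,10}:30  {3,4,7,8,10}:10  {3,4,8,9,10}:30  {4,5,8,9,10}:30  {4,6,7,8,10}:5  {4,7,8,9,10}:20  {5,7,8,9,10}:10  {6,7,8,9,10}:5
  |U|=6: {3,4,5,8,9,10}:90  {3,4,6,7,8,10}:15  {3,4,7,8,9,10}:60  {4,5,7,8,9,10}:60  {4,6,7,8,9,10}:30  {5,6,7,8,9,10}:15
  |U|=7: {3,4,5,7,8,9,10}:210  {3,4,6,7,8,9,10}:105  {4,5,6,7,8,9,10}:105
  |U|=8: {3,4,5,6,7,8,9,10}:420
  |U|=9: {2,3,4,5,6,7,8,9,10}:420
  start at 0(b): 420

420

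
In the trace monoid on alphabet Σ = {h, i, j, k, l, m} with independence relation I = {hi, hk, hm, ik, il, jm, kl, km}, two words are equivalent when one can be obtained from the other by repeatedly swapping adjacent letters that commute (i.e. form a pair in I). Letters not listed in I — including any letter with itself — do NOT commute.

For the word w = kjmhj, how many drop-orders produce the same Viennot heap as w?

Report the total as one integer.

5

piece 0:k — minimal
piece 1:j rests on {0:k}
piece 2:m — minimal
piece 3:h rests on {1:j}
piece 4:j rests on {3:h}
minimal pieces: {0:k, 2:m}
ways to finish when only these pieces remain (= sum over removing one remaining piece with nothing left below it):
  1 left: {2}→1  {4}→1
  2 left: {2,4}→2  {3,4}→1
  3 left: {1,3,4}→1  {2,3,4}→3
  placing 0:k first → 4 extensions
  placing 2:m first → 1 extensions
total linear extensions = 5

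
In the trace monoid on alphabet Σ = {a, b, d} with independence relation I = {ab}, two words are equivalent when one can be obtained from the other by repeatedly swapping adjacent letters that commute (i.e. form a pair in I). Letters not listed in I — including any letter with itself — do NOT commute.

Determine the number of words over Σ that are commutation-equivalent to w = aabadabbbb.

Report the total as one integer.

piece 0:a — minimal
piece 1:a rests on {0:a}
piece 2:b — minimal
piece 3:a rests on {1:a}
piece 4:d rests on {2:b, 3:a}
piece 5:a rests on {4:d}
piece 6:b rests on {4:d}
piece 7:b rests on {6:b}
piece 8:b rests on {7:b}
piece 9:b rests on {8:b}
minimal pieces: {0:a, 2:b}
ways to finish when only these pieces remain (= sum over removing one remaining piece with nothing left below it):
  1 left: {5}→1  {9}→1
  2 left: {5,9}→2  {8,9}→1
  3 left: {5,8,9}→3  {7,8,9}→1
  4 left: {5,7,8,9}→4  {6,7,8,9}→1
  5 left: {5,6,7,8,9}→5
  6 left: {4,5,6,7,8,9}→5
  7 left: {2,4,5,6,7,8,9}→5  {3,4,5,6,7,8,9}→5
  8 left: {1,3,4,5,6,7,8,9}→5  {2,3,4,5,6,7,8,9}→10
  placing 0:a first → 15 extensions
  placing 2:b first → 5 extensions
total linear extensions = 20

20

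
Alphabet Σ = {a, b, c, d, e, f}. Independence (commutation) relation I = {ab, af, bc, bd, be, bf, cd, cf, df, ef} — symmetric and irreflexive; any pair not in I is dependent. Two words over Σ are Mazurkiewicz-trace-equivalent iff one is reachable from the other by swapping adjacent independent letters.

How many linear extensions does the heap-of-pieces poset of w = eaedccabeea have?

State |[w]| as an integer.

33

drop 0:e onto floor
drop 1:a onto {0:e}
drop 2:e onto {1:a}
drop 3:d onto {2:e}
drop 4:c onto {2:e}
drop 5:c onto {4:c}
drop 6:a onto {3:d, 5:c}
drop 7:b onto floor
drop 8:e onto {6:a}
drop 9:e onto {8:e}
drop 10:a onto {9:e}
ground layer = {0:e, 7:b}
drop-orders for the pieces not yet dropped (sum over which currently-grounded one goes next):
  1 to go: {7} 1  {10} 1
  2 to go: {7,10} 2  {9,10} 1
  3 to go: {7,9,10} 3  {8,9,10} 1
  4 to go: {6,8,9,10} 1  {7,8,9,10} 4
  5 to go: {3,6,8,9,10} 1  {5,6,8,9,10} 1  {6,7,8,9,10} 5
  6 to go: {3,5,6,8,9,10} 2  {3,6,7,8,9,10} 6  {4,5,6,8,9,10} 1  {5,6,7,8,9,10} 6
  7 to go: {3,4,5,6,8,9,10} 3  {3,5,6,7,8,9,10} 14  {4,5,6,7,8,9,10} 7
  8 to go: {2,3,4,5,6,8,9,10} 3  {3,4,5,6,7,8,9,10} 24
  9 to go: {1,2,3,4,5,6,8,9,10} 3  {2,3,4,5,6,7,8,9,10} 27
  if 0:e drops first: 30 orders
  if 7:b drops first: 3 orders
heap linearizations: 33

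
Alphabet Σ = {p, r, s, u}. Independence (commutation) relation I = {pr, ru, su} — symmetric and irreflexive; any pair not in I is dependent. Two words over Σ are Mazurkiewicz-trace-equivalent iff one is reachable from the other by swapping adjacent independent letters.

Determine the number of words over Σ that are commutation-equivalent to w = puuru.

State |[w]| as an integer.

5

#0=p has no predecessor
#1=u depends on [0:p]
#2=u depends on [1:u]
#3=r has no predecessor
#4=u depends on [2:u]
sources: [0:p, 3:r]
N(rest) = Σ N(rest − s) over sources s of rest; N(one piece) = 1:
  size 1 → [3]=1  [4]=1
  size 2 → [2,4]=1  [3,4]=2
  size 3 → [1,2,4]=1  [2,3,4]=3
  first=0(p) contributes 4
  first=3(r) contributes 1
|[w]| = 5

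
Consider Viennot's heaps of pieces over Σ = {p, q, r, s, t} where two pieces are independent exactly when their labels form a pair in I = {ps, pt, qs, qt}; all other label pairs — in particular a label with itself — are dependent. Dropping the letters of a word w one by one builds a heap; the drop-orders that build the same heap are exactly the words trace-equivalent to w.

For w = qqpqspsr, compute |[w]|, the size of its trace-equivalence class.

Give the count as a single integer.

21

#0=q has no predecessor
#1=q depends on [0:q]
#2=p depends on [1:q]
#3=q depends on [2:p]
#4=s has no predecessor
#5=p depends on [3:q]
#6=s depends on [4:s]
#7=r depends on [5:p, 6:s]
sources: [0:q, 4:s]
N(rest) = Σ N(rest − s) over sources s of rest; N(one piece) = 1:
  size 1 → [7]=1
  size 2 → [5,7]=1  [6,7]=1
  size 3 → [3,5,7]=1  [4,6,7]=1  [5,6,7]=2
  size 4 → [2,3,5,7]=1  [3,5,6,7]=3  [4,5,6,7]=3
  size 5 → [1,2,3,5,7]=1  [2,3,5,6,7]=4  [3,4,5,6,7]=6
  size 6 → [0,1,2,3,5,7]=1  [1,2,3,5,6,7]=5  [2,3,4,5,6,7]=10
  first=0(q) contributes 15
  first=4(s) contributes 6
|[w]| = 21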